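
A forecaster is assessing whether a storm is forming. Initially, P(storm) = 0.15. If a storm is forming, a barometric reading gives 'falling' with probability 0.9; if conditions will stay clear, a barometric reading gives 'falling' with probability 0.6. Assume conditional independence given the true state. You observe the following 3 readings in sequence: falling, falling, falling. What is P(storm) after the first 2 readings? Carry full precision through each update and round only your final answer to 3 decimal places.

0.284

Each posterior becomes the prior for the next update.
After 'falling': P(storm) = 0.9·0.1500 / (0.9·0.1500 + 0.6·0.8500) ≈ 0.2093
After 'falling': P(storm) = 0.9·0.2093 / (0.9·0.2093 + 0.6·0.7907) ≈ 0.2842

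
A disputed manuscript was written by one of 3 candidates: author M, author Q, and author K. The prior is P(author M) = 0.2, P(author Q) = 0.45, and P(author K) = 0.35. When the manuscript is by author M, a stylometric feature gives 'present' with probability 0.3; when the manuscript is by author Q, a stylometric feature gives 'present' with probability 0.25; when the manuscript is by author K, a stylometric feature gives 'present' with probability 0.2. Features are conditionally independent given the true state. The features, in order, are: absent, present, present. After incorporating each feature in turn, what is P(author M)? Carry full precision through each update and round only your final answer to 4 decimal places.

0.2807

After 'absent': normaliser = 0.7·0.2000 + 0.75·0.4500 + 0.8·0.3500; P(author M) ≈ 0.1848, P(author Q) ≈ 0.4455, P(author K) ≈ 0.3696
After 'present': normaliser = 0.3·0.1848 + 0.25·0.4455 + 0.2·0.3696; P(author M) ≈ 0.2303, P(author Q) ≈ 0.4626, P(author K) ≈ 0.3071
After 'present': normaliser = 0.3·0.2303 + 0.25·0.4626 + 0.2·0.3071; P(author M) ≈ 0.2807, P(author Q) ≈ 0.4699, P(author K) ≈ 0.2495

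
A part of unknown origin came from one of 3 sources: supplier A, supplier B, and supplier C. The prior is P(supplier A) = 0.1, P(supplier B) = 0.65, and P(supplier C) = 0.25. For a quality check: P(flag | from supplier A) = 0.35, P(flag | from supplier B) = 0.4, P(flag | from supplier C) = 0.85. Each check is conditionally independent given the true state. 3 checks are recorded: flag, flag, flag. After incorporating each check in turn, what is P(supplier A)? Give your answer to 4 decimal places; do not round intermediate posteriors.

After 'flag': normaliser = 0.35·0.1000 + 0.4·0.6500 + 0.85·0.2500; P(supplier A) ≈ 0.0690, P(supplier B) ≈ 0.5123, P(supplier C) ≈ 0.4187
After 'flag': normaliser = 0.35·0.0690 + 0.4·0.5123 + 0.85·0.4187; P(supplier A) ≈ 0.0413, P(supplier B) ≈ 0.3503, P(supplier C) ≈ 0.6084
After 'flag': normaliser = 0.35·0.0413 + 0.4·0.3503 + 0.85·0.6084; P(supplier A) ≈ 0.0215, P(supplier B) ≈ 0.2086, P(supplier C) ≈ 0.7699

0.0215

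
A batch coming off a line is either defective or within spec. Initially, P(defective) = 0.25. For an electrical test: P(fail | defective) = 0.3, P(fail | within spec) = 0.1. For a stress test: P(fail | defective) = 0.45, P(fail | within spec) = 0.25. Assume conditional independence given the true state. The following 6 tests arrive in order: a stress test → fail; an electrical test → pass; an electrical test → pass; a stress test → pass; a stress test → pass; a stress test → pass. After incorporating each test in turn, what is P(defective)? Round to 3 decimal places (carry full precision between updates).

After a stress test='fail': P(defective) = 0.45·0.2500 / (0.45·0.2500 + 0.25·0.7500) ≈ 0.3750
After an electrical test='pass': P(defective) = 0.7·0.3750 / (0.7·0.3750 + 0.9·0.6250) ≈ 0.3182
After an electrical test='pass': P(defective) = 0.7·0.3182 / (0.7·0.3182 + 0.9·0.6818) ≈ 0.2663
After a stress test='pass': P(defective) = 0.55·0.2663 / (0.55·0.2663 + 0.75·0.7337) ≈ 0.2102
After a stress test='pass': P(defective) = 0.55·0.2102 / (0.55·0.2102 + 0.75·0.7898) ≈ 0.1633
After a stress test='pass': P(defective) = 0.55·0.1633 / (0.55·0.1633 + 0.75·0.8367) ≈ 0.1252

0.125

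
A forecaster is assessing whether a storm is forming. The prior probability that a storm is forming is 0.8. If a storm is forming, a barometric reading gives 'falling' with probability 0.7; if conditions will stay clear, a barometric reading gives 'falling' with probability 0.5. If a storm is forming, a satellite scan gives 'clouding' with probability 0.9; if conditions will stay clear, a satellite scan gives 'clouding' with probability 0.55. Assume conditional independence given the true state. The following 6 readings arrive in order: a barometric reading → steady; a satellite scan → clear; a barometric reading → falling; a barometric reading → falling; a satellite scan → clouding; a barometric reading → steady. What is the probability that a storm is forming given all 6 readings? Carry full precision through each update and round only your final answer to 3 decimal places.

Each posterior becomes the prior for the next update.
After a barometric reading='steady': P(storm) = 0.3·0.8000 / (0.3·0.8000 + 0.5·0.2000) ≈ 0.7059
After a satellite scan='clear': P(storm) = 0.1·0.7059 / (0.1·0.7059 + 0.45·0.2941) ≈ 0.3478
After a barometric reading='falling': P(storm) = 0.7·0.3478 / (0.7·0.3478 + 0.5·0.6522) ≈ 0.4275
After a barometric reading='falling': P(storm) = 0.7·0.4275 / (0.7·0.4275 + 0.5·0.5725) ≈ 0.5111
After a satellite scan='clouding': P(storm) = 0.9·0.5111 / (0.9·0.5111 + 0.55·0.4889) ≈ 0.6311
After a barometric reading='steady': P(storm) = 0.3·0.6311 / (0.3·0.6311 + 0.5·0.3689) ≈ 0.5065

0.506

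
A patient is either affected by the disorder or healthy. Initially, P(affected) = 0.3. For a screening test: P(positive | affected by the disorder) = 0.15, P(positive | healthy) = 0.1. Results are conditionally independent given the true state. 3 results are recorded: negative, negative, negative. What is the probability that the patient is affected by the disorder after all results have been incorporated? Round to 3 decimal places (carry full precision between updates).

0.265

After 'negative': P(affected) = 0.85·0.3000 / (0.85·0.3000 + 0.9·0.7000) ≈ 0.2881
After 'negative': P(affected) = 0.85·0.2881 / (0.85·0.2881 + 0.9·0.7119) ≈ 0.2766
After 'negative': P(affected) = 0.85·0.2766 / (0.85·0.2766 + 0.9·0.7234) ≈ 0.2653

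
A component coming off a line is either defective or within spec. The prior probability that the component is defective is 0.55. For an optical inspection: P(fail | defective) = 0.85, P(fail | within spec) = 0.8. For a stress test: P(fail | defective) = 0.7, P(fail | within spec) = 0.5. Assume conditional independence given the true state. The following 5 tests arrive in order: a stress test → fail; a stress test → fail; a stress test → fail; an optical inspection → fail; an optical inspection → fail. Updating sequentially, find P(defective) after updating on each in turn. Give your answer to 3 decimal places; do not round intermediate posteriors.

0.791

After a stress test='fail': P(defective) = 0.7·0.5500 / (0.7·0.5500 + 0.5·0.4500) ≈ 0.6311
After a stress test='fail': P(defective) = 0.7·0.6311 / (0.7·0.6311 + 0.5·0.3689) ≈ 0.7055
After a stress test='fail': P(defective) = 0.7·0.7055 / (0.7·0.7055 + 0.5·0.2945) ≈ 0.7703
After an optical inspection='fail': P(defective) = 0.85·0.7703 / (0.85·0.7703 + 0.8·0.2297) ≈ 0.7809
After an optical inspection='fail': P(defective) = 0.85·0.7809 / (0.85·0.7809 + 0.8·0.2191) ≈ 0.7911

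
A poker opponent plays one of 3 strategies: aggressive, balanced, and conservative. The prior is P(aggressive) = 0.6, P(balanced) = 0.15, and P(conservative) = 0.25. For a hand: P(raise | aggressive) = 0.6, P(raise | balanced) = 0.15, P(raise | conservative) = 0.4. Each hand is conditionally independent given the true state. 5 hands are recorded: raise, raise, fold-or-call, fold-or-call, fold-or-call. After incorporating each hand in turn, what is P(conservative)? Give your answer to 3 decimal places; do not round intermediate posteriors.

0.352

Each posterior becomes the prior for the next update.
After 'raise': normaliser = 0.6·0.6000 + 0.15·0.1500 + 0.4·0.2500; P(aggressive) ≈ 0.7461, P(balanced) ≈ 0.0466, P(conservative) ≈ 0.2073
After 'raise': normaliser = 0.6·0.7461 + 0.15·0.0466 + 0.4·0.2073; P(aggressive) ≈ 0.8328, P(balanced) ≈ 0.0130, P(conservative) ≈ 0.1542
After 'fold-or-call': normaliser = 0.4·0.8328 + 0.85·0.0130 + 0.6·0.1542; P(aggressive) ≈ 0.7628, P(balanced) ≈ 0.0253, P(conservative) ≈ 0.2119
After 'fold-or-call': normaliser = 0.4·0.7628 + 0.85·0.0253 + 0.6·0.2119; P(aggressive) ≈ 0.6724, P(balanced) ≈ 0.0474, P(conservative) ≈ 0.2802
After 'fold-or-call': normaliser = 0.4·0.6724 + 0.85·0.0474 + 0.6·0.2802; P(aggressive) ≈ 0.5634, P(balanced) ≈ 0.0845, P(conservative) ≈ 0.3521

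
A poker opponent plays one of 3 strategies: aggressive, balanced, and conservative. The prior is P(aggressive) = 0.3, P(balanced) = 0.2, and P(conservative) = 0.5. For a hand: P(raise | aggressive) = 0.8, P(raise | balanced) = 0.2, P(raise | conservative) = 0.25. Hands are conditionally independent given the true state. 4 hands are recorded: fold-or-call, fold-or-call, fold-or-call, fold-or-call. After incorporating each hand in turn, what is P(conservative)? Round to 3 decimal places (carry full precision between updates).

0.658

After 'fold-or-call': normaliser = 0.2·0.3000 + 0.8·0.2000 + 0.75·0.5000; P(aggressive) ≈ 0.1008, P(balanced) ≈ 0.2689, P(conservative) ≈ 0.6303
After 'fold-or-call': normaliser = 0.2·0.1008 + 0.8·0.2689 + 0.75·0.6303; P(aggressive) ≈ 0.0285, P(balanced) ≈ 0.3039, P(conservative) ≈ 0.6677
After 'fold-or-call': normaliser = 0.2·0.0285 + 0.8·0.3039 + 0.75·0.6677; P(aggressive) ≈ 0.0076, P(balanced) ≈ 0.3243, P(conservative) ≈ 0.6681
After 'fold-or-call': normaliser = 0.2·0.0076 + 0.8·0.3243 + 0.75·0.6681; P(aggressive) ≈ 0.0020, P(balanced) ≈ 0.3405, P(conservative) ≈ 0.6575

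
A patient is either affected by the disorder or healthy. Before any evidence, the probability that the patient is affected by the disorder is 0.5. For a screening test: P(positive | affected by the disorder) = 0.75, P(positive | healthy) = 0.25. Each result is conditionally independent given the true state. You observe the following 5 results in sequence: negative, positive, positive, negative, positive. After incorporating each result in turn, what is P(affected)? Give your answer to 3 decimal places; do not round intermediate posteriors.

Apply Bayes' rule sequentially, carrying P(affected) forward.
After 'negative': P(affected) = 0.25·0.5000 / (0.25·0.5000 + 0.75·0.5000) ≈ 0.2500
After 'positive': P(affected) = 0.75·0.2500 / (0.75·0.2500 + 0.25·0.7500) ≈ 0.5000
After 'positive': P(affected) = 0.75·0.5000 / (0.75·0.5000 + 0.25·0.5000) ≈ 0.7500
After 'negative': P(affected) = 0.25·0.7500 / (0.25·0.7500 + 0.75·0.2500) ≈ 0.5000
After 'positive': P(affected) = 0.75·0.5000 / (0.75·0.5000 + 0.25·0.5000) ≈ 0.7500

0.750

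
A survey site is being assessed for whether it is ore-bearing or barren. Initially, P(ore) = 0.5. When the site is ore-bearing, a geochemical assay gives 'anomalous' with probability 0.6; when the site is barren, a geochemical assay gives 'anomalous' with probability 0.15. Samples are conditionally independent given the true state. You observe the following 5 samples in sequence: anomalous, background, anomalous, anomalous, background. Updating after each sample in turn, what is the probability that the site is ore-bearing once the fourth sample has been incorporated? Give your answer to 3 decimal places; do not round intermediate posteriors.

After 'anomalous': P(ore) = 0.6·0.5000 / (0.6·0.5000 + 0.15·0.5000) ≈ 0.8000
After 'background': P(ore) = 0.4·0.8000 / (0.4·0.8000 + 0.85·0.2000) ≈ 0.6531
After 'anomalous': P(ore) = 0.6·0.6531 / (0.6·0.6531 + 0.15·0.3469) ≈ 0.8828
After 'anomalous': P(ore) = 0.6·0.8828 / (0.6·0.8828 + 0.15·0.1172) ≈ 0.9679

0.968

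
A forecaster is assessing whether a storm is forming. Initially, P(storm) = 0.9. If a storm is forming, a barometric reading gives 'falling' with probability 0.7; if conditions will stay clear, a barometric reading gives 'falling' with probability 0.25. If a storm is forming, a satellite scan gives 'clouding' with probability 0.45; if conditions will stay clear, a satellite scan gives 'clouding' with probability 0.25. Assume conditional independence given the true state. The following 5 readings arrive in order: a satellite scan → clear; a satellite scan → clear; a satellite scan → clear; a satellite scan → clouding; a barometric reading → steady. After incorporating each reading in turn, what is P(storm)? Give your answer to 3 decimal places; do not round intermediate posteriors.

0.719

After a satellite scan='clear': P(storm) = 0.55·0.9000 / (0.55·0.9000 + 0.75·0.1000) ≈ 0.8684
After a satellite scan='clear': P(storm) = 0.55·0.8684 / (0.55·0.8684 + 0.75·0.1316) ≈ 0.8288
After a satellite scan='clear': P(storm) = 0.55·0.8288 / (0.55·0.8288 + 0.75·0.1712) ≈ 0.7802
After a satellite scan='clouding': P(storm) = 0.45·0.7802 / (0.45·0.7802 + 0.25·0.2198) ≈ 0.8647
After a barometric reading='steady': P(storm) = 0.3·0.8647 / (0.3·0.8647 + 0.75·0.1353) ≈ 0.7187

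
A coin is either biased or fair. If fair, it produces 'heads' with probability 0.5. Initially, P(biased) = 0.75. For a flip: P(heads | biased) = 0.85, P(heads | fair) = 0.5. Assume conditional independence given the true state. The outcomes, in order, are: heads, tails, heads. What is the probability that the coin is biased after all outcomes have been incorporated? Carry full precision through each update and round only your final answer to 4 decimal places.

0.7223

Apply Bayes' rule sequentially, carrying P(biased) forward.
After 'heads': P(biased) = 0.85·0.7500 / (0.85·0.7500 + 0.5·0.2500) ≈ 0.8361
After 'tails': P(biased) = 0.15·0.8361 / (0.15·0.8361 + 0.5·0.1639) ≈ 0.6047
After 'heads': P(biased) = 0.85·0.6047 / (0.85·0.6047 + 0.5·0.3953) ≈ 0.7223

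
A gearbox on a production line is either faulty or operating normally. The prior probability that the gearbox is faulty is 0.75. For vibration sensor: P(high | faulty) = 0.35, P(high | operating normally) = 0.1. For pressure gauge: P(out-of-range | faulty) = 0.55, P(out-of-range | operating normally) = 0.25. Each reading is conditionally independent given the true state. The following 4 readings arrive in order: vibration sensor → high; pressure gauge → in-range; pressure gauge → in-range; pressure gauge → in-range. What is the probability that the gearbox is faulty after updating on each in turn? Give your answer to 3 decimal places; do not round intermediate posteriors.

After vibration sensor='high': P(faulty) = 0.35·0.7500 / (0.35·0.7500 + 0.1·0.2500) ≈ 0.9130
After pressure gauge='in-range': P(faulty) = 0.45·0.9130 / (0.45·0.9130 + 0.75·0.0870) ≈ 0.8630
After pressure gauge='in-range': P(faulty) = 0.45·0.8630 / (0.45·0.8630 + 0.75·0.1370) ≈ 0.7908
After pressure gauge='in-range': P(faulty) = 0.45·0.7908 / (0.45·0.7908 + 0.75·0.2092) ≈ 0.6940

0.694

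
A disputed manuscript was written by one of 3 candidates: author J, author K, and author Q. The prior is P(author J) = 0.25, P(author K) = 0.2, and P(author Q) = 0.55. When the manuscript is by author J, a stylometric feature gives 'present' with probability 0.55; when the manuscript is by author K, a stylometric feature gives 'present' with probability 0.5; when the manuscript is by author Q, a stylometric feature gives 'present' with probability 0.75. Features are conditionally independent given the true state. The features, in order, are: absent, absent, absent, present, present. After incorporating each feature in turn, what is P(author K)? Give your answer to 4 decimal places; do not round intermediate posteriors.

0.3477

Each posterior becomes the prior for the next update.
After 'absent': normaliser = 0.45·0.2500 + 0.5·0.2000 + 0.25·0.5500; P(author J) ≈ 0.3214, P(author K) ≈ 0.2857, P(author Q) ≈ 0.3929
After 'absent': normaliser = 0.45·0.3214 + 0.5·0.2857 + 0.25·0.3929; P(author J) ≈ 0.3750, P(author K) ≈ 0.3704, P(author Q) ≈ 0.2546
After 'absent': normaliser = 0.45·0.3750 + 0.5·0.3704 + 0.25·0.2546; P(author J) ≈ 0.4041, P(author K) ≈ 0.4435, P(author Q) ≈ 0.1524
After 'present': normaliser = 0.55·0.4041 + 0.5·0.4435 + 0.75·0.1524; P(author J) ≈ 0.3981, P(author K) ≈ 0.3971, P(author Q) ≈ 0.2048
After 'present': normaliser = 0.55·0.3981 + 0.5·0.3971 + 0.75·0.2048; P(author J) ≈ 0.3834, P(author K) ≈ 0.3477, P(author Q) ≈ 0.2689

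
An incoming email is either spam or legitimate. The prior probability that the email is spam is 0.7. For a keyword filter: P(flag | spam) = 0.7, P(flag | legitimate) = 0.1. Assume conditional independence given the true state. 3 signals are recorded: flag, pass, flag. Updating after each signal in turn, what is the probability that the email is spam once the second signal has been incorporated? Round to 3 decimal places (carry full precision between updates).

0.845

After 'flag': P(spam) = 0.7·0.7000 / (0.7·0.7000 + 0.1·0.3000) ≈ 0.9423
After 'pass': P(spam) = 0.3·0.9423 / (0.3·0.9423 + 0.9·0.0577) ≈ 0.8448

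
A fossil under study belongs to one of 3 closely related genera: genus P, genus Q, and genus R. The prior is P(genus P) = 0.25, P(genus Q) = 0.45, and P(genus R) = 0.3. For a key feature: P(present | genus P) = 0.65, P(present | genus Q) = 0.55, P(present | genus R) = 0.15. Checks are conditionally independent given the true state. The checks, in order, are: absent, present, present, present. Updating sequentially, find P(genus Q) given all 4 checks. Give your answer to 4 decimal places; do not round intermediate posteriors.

0.5751

Apply Bayes' rule sequentially, carrying P(genus Q) forward.
After 'absent': normaliser = 0.35·0.2500 + 0.45·0.4500 + 0.85·0.3000; P(genus P) ≈ 0.1606, P(genus Q) ≈ 0.3716, P(genus R) ≈ 0.4679
After 'present': normaliser = 0.65·0.1606 + 0.55·0.3716 + 0.15·0.4679; P(genus P) ≈ 0.2754, P(genus Q) ≈ 0.5393, P(genus R) ≈ 0.1852
After 'present': normaliser = 0.65·0.2754 + 0.55·0.5393 + 0.15·0.1852; P(genus P) ≈ 0.3556, P(genus Q) ≈ 0.5892, P(genus R) ≈ 0.0552
After 'present': normaliser = 0.65·0.3556 + 0.55·0.5892 + 0.15·0.0552; P(genus P) ≈ 0.4102, P(genus Q) ≈ 0.5751, P(genus R) ≈ 0.0147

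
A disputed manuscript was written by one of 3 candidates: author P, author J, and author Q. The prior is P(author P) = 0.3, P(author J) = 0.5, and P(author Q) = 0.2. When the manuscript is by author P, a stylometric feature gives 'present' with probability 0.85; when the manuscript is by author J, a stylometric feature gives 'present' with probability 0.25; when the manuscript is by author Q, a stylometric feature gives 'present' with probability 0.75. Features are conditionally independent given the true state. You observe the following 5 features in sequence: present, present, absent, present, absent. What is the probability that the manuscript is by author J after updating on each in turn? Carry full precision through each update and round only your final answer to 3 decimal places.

0.318

After 'present': normaliser = 0.85·0.3000 + 0.25·0.5000 + 0.75·0.2000; P(author P) ≈ 0.4811, P(author J) ≈ 0.2358, P(author Q) ≈ 0.2830
After 'present': normaliser = 0.85·0.4811 + 0.25·0.2358 + 0.75·0.2830; P(author P) ≈ 0.6012, P(author J) ≈ 0.0867, P(author Q) ≈ 0.3121
After 'absent': normaliser = 0.15·0.6012 + 0.75·0.0867 + 0.25·0.3121; P(author P) ≈ 0.3867, P(author J) ≈ 0.2788, P(author Q) ≈ 0.3345
After 'present': normaliser = 0.85·0.3867 + 0.25·0.2788 + 0.75·0.3345; P(author P) ≈ 0.5063, P(author J) ≈ 0.1073, P(author Q) ≈ 0.3864
After 'absent': normaliser = 0.15·0.5063 + 0.75·0.1073 + 0.25·0.3864; P(author P) ≈ 0.3001, P(author J) ≈ 0.3181, P(author Q) ≈ 0.3818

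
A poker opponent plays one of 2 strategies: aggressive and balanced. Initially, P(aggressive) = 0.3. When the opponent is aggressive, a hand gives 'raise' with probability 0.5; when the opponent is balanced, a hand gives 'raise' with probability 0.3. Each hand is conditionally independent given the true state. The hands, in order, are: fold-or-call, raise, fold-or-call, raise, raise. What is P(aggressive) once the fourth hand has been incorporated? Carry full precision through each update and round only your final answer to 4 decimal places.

After 'fold-or-call': P(aggressive) = 0.5·0.3000 / (0.5·0.3000 + 0.7·0.7000) ≈ 0.2344
After 'raise': P(aggressive) = 0.5·0.2344 / (0.5·0.2344 + 0.3·0.7656) ≈ 0.3378
After 'fold-or-call': P(aggressive) = 0.5·0.3378 / (0.5·0.3378 + 0.7·0.6622) ≈ 0.2671
After 'raise': P(aggressive) = 0.5·0.2671 / (0.5·0.2671 + 0.3·0.7329) ≈ 0.3779

0.3779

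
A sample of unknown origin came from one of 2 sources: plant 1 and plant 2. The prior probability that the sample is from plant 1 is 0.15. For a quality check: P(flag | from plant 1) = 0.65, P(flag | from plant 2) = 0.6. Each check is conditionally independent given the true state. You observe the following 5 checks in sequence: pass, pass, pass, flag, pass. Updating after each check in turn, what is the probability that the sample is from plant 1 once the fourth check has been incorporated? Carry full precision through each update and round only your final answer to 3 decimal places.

After 'pass': P(plant 1) = 0.35·0.1500 / (0.35·0.1500 + 0.4·0.8500) ≈ 0.1338
After 'pass': P(plant 1) = 0.35·0.1338 / (0.35·0.1338 + 0.4·0.8662) ≈ 0.1190
After 'pass': P(plant 1) = 0.35·0.1190 / (0.35·0.1190 + 0.4·0.8810) ≈ 0.1057
After 'flag': P(plant 1) = 0.65·0.1057 / (0.65·0.1057 + 0.6·0.8943) ≈ 0.1135

0.114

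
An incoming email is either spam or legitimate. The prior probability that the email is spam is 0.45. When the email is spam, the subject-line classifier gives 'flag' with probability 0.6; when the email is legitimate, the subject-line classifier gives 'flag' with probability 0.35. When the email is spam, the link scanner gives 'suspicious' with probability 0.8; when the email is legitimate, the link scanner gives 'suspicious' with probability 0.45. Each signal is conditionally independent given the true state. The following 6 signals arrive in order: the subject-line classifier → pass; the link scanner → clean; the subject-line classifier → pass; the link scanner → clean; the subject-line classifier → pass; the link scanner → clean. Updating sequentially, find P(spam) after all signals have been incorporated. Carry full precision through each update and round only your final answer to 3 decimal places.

After the subject-line classifier='pass': P(spam) = 0.4·0.4500 / (0.4·0.4500 + 0.65·0.5500) ≈ 0.3349
After the link scanner='clean': P(spam) = 0.2·0.3349 / (0.2·0.3349 + 0.55·0.6651) ≈ 0.1548
After the subject-line classifier='pass': P(spam) = 0.4·0.1548 / (0.4·0.1548 + 0.65·0.8452) ≈ 0.1013
After the link scanner='clean': P(spam) = 0.2·0.1013 / (0.2·0.1013 + 0.55·0.8987) ≈ 0.0394
After the subject-line classifier='pass': P(spam) = 0.4·0.0394 / (0.4·0.0394 + 0.65·0.9606) ≈ 0.0246
After the link scanner='clean': P(spam) = 0.2·0.0246 / (0.2·0.0246 + 0.55·0.9754) ≈ 0.0091

0.009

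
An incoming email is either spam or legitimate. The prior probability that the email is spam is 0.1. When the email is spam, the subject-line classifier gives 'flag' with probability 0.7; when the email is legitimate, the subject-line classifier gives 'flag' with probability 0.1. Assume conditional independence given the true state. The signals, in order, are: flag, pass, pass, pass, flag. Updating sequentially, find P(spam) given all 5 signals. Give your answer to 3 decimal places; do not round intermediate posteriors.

After 'flag': P(spam) = 0.7·0.1000 / (0.7·0.1000 + 0.1·0.9000) ≈ 0.4375
After 'pass': P(spam) = 0.3·0.4375 / (0.3·0.4375 + 0.9·0.5625) ≈ 0.2059
After 'pass': P(spam) = 0.3·0.2059 / (0.3·0.2059 + 0.9·0.7941) ≈ 0.0795
After 'pass': P(spam) = 0.3·0.0795 / (0.3·0.0795 + 0.9·0.9205) ≈ 0.0280
After 'flag': P(spam) = 0.7·0.0280 / (0.7·0.0280 + 0.1·0.9720) ≈ 0.1678

0.168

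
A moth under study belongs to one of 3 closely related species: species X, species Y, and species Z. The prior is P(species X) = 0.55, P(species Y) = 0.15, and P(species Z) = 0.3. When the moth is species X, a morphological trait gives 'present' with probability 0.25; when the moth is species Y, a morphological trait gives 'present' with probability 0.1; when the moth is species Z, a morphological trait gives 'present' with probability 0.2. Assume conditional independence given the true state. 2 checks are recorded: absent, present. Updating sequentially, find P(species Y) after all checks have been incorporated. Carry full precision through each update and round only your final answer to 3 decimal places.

0.082

After 'absent': normaliser = 0.75·0.5500 + 0.9·0.1500 + 0.8·0.3000; P(species X) ≈ 0.5238, P(species Y) ≈ 0.1714, P(species Z) ≈ 0.3048
After 'present': normaliser = 0.25·0.5238 + 0.1·0.1714 + 0.2·0.3048; P(species X) ≈ 0.6264, P(species Y) ≈ 0.0820, P(species Z) ≈ 0.2916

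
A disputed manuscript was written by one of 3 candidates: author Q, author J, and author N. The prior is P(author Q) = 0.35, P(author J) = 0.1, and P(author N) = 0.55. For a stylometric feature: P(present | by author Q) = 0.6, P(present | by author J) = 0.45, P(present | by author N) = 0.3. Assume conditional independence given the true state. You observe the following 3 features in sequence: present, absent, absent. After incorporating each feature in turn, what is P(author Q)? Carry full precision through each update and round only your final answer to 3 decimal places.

0.262

After 'present': normaliser = 0.6·0.3500 + 0.45·0.1000 + 0.3·0.5500; P(author Q) ≈ 0.5000, P(author J) ≈ 0.1071, P(author N) ≈ 0.3929
After 'absent': normaliser = 0.4·0.5000 + 0.55·0.1071 + 0.7·0.3929; P(author Q) ≈ 0.3746, P(author J) ≈ 0.1104, P(author N) ≈ 0.5151
After 'absent': normaliser = 0.4·0.3746 + 0.55·0.1104 + 0.7·0.5151; P(author Q) ≈ 0.2624, P(author J) ≈ 0.1063, P(author N) ≈ 0.6313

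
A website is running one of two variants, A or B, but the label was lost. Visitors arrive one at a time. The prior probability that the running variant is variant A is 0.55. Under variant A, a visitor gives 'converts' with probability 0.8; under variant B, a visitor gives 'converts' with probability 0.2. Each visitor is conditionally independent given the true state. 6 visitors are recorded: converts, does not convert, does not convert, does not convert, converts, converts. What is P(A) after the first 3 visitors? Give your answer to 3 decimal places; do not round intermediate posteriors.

0.234

After 'converts': P(A) = 0.8·0.5500 / (0.8·0.5500 + 0.2·0.4500) ≈ 0.8302
After 'does not convert': P(A) = 0.2·0.8302 / (0.2·0.8302 + 0.8·0.1698) ≈ 0.5500
After 'does not convert': P(A) = 0.2·0.5500 / (0.2·0.5500 + 0.8·0.4500) ≈ 0.2340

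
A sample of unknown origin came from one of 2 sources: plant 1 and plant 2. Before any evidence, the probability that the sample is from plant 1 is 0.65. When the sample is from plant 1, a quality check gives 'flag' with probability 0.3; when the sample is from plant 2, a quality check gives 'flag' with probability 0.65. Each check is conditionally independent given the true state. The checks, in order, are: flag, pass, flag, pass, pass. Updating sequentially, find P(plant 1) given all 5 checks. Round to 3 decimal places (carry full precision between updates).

0.760

Each posterior becomes the prior for the next update.
After 'flag': P(plant 1) = 0.3·0.6500 / (0.3·0.6500 + 0.65·0.3500) ≈ 0.4615
After 'pass': P(plant 1) = 0.7·0.4615 / (0.7·0.4615 + 0.35·0.5385) ≈ 0.6316
After 'flag': P(plant 1) = 0.3·0.6316 / (0.3·0.6316 + 0.65·0.3684) ≈ 0.4417
After 'pass': P(plant 1) = 0.7·0.4417 / (0.7·0.4417 + 0.35·0.5583) ≈ 0.6128
After 'pass': P(plant 1) = 0.7·0.6128 / (0.7·0.6128 + 0.35·0.3872) ≈ 0.7599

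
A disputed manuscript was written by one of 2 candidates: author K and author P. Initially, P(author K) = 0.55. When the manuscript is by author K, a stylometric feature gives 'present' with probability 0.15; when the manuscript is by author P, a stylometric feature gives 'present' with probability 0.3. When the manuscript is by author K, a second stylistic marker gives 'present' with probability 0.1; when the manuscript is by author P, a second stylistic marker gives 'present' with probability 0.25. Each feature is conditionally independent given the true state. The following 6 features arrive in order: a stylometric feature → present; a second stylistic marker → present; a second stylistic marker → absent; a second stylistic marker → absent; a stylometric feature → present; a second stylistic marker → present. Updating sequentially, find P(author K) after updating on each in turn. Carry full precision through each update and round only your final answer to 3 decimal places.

After a stylometric feature='present': P(author K) = 0.15·0.5500 / (0.15·0.5500 + 0.3·0.4500) ≈ 0.3793
After a second stylistic marker='present': P(author K) = 0.1·0.3793 / (0.1·0.3793 + 0.25·0.6207) ≈ 0.1964
After a second stylistic marker='absent': P(author K) = 0.9·0.1964 / (0.9·0.1964 + 0.75·0.8036) ≈ 0.2268
After a second stylistic marker='absent': P(author K) = 0.9·0.2268 / (0.9·0.2268 + 0.75·0.7732) ≈ 0.2604
After a stylometric feature='present': P(author K) = 0.15·0.2604 / (0.15·0.2604 + 0.3·0.7396) ≈ 0.1497
After a second stylistic marker='present': P(author K) = 0.1·0.1497 / (0.1·0.1497 + 0.25·0.8503) ≈ 0.0658

0.066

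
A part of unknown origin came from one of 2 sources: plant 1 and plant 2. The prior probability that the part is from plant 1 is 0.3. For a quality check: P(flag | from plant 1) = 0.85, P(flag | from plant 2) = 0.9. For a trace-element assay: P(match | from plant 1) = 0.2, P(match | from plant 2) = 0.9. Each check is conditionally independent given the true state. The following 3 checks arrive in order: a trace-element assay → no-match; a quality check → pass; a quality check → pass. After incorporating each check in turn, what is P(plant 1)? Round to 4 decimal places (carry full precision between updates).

0.8852

Apply Bayes' rule sequentially, carrying P(plant 1) forward.
After a trace-element assay='no-match': P(plant 1) = 0.8·0.3000 / (0.8·0.3000 + 0.1·0.7000) ≈ 0.7742
After a quality check='pass': P(plant 1) = 0.15·0.7742 / (0.15·0.7742 + 0.1·0.2258) ≈ 0.8372
After a quality check='pass': P(plant 1) = 0.15·0.8372 / (0.15·0.8372 + 0.1·0.1628) ≈ 0.8852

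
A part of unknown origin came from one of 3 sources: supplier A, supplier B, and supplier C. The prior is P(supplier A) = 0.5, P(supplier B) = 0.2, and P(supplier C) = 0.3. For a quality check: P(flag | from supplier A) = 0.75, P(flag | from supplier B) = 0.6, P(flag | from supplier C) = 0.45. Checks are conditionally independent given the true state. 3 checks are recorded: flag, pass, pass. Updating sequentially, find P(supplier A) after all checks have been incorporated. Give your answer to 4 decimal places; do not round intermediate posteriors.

0.2808

After 'flag': normaliser = 0.75·0.5000 + 0.6·0.2000 + 0.45·0.3000; P(supplier A) ≈ 0.5952, P(supplier B) ≈ 0.1905, P(supplier C) ≈ 0.2143
After 'pass': normaliser = 0.25·0.5952 + 0.4·0.1905 + 0.55·0.2143; P(supplier A) ≈ 0.4340, P(supplier B) ≈ 0.2222, P(supplier C) ≈ 0.3438
After 'pass': normaliser = 0.25·0.4340 + 0.4·0.2222 + 0.55·0.3438; P(supplier A) ≈ 0.2808, P(supplier B) ≈ 0.2300, P(supplier C) ≈ 0.4892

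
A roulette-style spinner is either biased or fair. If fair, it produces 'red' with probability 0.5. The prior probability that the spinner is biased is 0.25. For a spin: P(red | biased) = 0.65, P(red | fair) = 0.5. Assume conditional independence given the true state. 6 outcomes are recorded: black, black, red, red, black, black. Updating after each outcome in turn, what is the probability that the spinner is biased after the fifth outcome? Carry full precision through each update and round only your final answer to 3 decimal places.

0.162

After 'black': P(biased) = 0.35·0.2500 / (0.35·0.2500 + 0.5·0.7500) ≈ 0.1892
After 'black': P(biased) = 0.35·0.1892 / (0.35·0.1892 + 0.5·0.8108) ≈ 0.1404
After 'red': P(biased) = 0.65·0.1404 / (0.65·0.1404 + 0.5·0.8596) ≈ 0.1751
After 'red': P(biased) = 0.65·0.1751 / (0.65·0.1751 + 0.5·0.8249) ≈ 0.2163
After 'black': P(biased) = 0.35·0.2163 / (0.35·0.2163 + 0.5·0.7837) ≈ 0.1619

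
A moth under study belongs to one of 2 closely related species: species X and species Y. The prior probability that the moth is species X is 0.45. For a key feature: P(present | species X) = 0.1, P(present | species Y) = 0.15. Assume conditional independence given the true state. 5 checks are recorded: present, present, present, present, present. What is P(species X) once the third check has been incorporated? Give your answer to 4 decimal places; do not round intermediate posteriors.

0.1951

After 'present': P(species X) = 0.1·0.4500 / (0.1·0.4500 + 0.15·0.5500) ≈ 0.3529
After 'present': P(species X) = 0.1·0.3529 / (0.1·0.3529 + 0.15·0.6471) ≈ 0.2667
After 'present': P(species X) = 0.1·0.2667 / (0.1·0.2667 + 0.15·0.7333) ≈ 0.1951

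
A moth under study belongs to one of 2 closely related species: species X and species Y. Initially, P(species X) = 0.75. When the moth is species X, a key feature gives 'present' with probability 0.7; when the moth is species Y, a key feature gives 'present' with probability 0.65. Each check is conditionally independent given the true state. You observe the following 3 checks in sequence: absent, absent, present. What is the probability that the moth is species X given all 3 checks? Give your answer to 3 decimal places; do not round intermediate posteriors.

Apply Bayes' rule sequentially, carrying P(species X) forward.
After 'absent': P(species X) = 0.3·0.7500 / (0.3·0.7500 + 0.35·0.2500) ≈ 0.7200
After 'absent': P(species X) = 0.3·0.7200 / (0.3·0.7200 + 0.35·0.2800) ≈ 0.6879
After 'present': P(species X) = 0.7·0.6879 / (0.7·0.6879 + 0.65·0.3121) ≈ 0.7036

0.704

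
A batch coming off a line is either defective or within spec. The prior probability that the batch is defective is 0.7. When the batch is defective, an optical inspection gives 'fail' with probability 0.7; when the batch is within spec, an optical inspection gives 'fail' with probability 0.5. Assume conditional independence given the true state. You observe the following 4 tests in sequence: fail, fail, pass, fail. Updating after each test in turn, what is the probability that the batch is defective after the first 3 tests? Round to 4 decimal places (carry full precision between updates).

0.7329

After 'fail': P(defective) = 0.7·0.7000 / (0.7·0.7000 + 0.5·0.3000) ≈ 0.7656
After 'fail': P(defective) = 0.7·0.7656 / (0.7·0.7656 + 0.5·0.2344) ≈ 0.8206
After 'pass': P(defective) = 0.3·0.8206 / (0.3·0.8206 + 0.5·0.1794) ≈ 0.7329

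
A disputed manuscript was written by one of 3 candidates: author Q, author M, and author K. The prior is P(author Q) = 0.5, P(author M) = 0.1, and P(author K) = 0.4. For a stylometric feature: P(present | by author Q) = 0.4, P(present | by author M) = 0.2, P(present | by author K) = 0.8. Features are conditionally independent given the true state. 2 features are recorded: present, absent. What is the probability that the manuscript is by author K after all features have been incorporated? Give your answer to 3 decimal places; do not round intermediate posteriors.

After 'present': normaliser = 0.4·0.5000 + 0.2·0.1000 + 0.8·0.4000; P(author Q) ≈ 0.3704, P(author M) ≈ 0.0370, P(author K) ≈ 0.5926
After 'absent': normaliser = 0.6·0.3704 + 0.8·0.0370 + 0.2·0.5926; P(author Q) ≈ 0.6000, P(author M) ≈ 0.0800, P(author K) ≈ 0.3200

0.320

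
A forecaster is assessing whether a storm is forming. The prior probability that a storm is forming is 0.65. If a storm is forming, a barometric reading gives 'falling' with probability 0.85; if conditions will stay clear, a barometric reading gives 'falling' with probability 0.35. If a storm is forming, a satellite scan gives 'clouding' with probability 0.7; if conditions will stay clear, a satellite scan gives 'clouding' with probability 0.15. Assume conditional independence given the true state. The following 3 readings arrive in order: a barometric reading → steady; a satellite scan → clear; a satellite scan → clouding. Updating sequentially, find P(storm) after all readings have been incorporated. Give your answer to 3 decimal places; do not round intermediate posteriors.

After a barometric reading='steady': P(storm) = 0.15·0.6500 / (0.15·0.6500 + 0.65·0.3500) ≈ 0.3000
After a satellite scan='clear': P(storm) = 0.3·0.3000 / (0.3·0.3000 + 0.85·0.7000) ≈ 0.1314
After a satellite scan='clouding': P(storm) = 0.7·0.1314 / (0.7·0.1314 + 0.15·0.8686) ≈ 0.4138

0.414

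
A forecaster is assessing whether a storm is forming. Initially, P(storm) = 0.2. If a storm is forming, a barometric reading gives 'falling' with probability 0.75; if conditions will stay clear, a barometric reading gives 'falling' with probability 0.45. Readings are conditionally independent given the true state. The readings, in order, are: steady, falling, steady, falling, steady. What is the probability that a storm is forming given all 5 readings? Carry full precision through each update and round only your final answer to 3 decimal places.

Each posterior becomes the prior for the next update.
After 'steady': P(storm) = 0.25·0.2000 / (0.25·0.2000 + 0.55·0.8000) ≈ 0.1020
After 'falling': P(storm) = 0.75·0.1020 / (0.75·0.1020 + 0.45·0.8980) ≈ 0.1592
After 'steady': P(storm) = 0.25·0.1592 / (0.25·0.1592 + 0.55·0.8408) ≈ 0.0793
After 'falling': P(storm) = 0.75·0.0793 / (0.75·0.0793 + 0.45·0.9207) ≈ 0.1255
After 'steady': P(storm) = 0.25·0.1255 / (0.25·0.1255 + 0.55·0.8745) ≈ 0.0612

0.061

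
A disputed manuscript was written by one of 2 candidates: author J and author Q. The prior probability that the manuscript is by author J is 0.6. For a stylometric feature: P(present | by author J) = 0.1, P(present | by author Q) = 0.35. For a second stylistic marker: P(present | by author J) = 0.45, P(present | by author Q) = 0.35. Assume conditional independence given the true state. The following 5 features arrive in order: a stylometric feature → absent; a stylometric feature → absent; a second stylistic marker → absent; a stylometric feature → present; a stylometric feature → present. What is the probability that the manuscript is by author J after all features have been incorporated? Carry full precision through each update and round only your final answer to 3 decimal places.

After a stylometric feature='absent': P(author J) = 0.9·0.6000 / (0.9·0.6000 + 0.65·0.4000) ≈ 0.6750
After a stylometric feature='absent': P(author J) = 0.9·0.6750 / (0.9·0.6750 + 0.65·0.3250) ≈ 0.7420
After a second stylistic marker='absent': P(author J) = 0.55·0.7420 / (0.55·0.7420 + 0.65·0.2580) ≈ 0.7087
After a stylometric feature='present': P(author J) = 0.1·0.7087 / (0.1·0.7087 + 0.35·0.2913) ≈ 0.4101
After a stylometric feature='present': P(author J) = 0.1·0.4101 / (0.1·0.4101 + 0.35·0.5899) ≈ 0.1657

0.166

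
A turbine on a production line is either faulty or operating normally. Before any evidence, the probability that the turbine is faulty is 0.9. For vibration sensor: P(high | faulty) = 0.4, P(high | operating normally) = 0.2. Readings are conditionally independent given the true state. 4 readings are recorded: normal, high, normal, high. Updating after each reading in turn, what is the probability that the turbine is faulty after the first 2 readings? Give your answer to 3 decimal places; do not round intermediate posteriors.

After 'normal': P(faulty) = 0.6·0.9000 / (0.6·0.9000 + 0.8·0.1000) ≈ 0.8710
After 'high': P(faulty) = 0.4·0.8710 / (0.4·0.8710 + 0.2·0.1290) ≈ 0.9310

0.931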